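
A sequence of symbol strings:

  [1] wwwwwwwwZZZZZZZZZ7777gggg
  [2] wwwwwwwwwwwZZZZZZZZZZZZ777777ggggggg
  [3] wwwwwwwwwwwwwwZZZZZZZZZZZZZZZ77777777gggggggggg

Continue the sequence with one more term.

wwwwwwwwwwwwwwwwwZZZZZZZZZZZZZZZZZZ7777777777ggggggggggggg

The n-th term is 3n+2 w's then 3n+3 Z's then 2n 7's then 3n-2 g's, where the shown terms are n = 2, 3, 4.
At n = 5 the blocks have lengths 17, 18, 10, 13.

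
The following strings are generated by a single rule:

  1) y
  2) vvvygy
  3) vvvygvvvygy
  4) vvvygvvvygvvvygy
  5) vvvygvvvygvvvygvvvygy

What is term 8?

vvvygvvvygvvvygvvvygvvvygvvvygvvvygy

Every step adds vvvyg at the front: s(k+1) = vvvyg·s(k).
From vvvygvvvygvvvygvvvygy, 3 further steps: vvvygvvvygvvvygvvvygy → vvvygvvvygvvvygvvvygvvvygy → vvvygvvvygvvvygvvvygvvvygvvvygy → (answer).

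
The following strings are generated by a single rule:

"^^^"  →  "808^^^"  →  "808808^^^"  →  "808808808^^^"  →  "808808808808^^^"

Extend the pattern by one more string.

Each term is the previous one with 808 prepended.
So the next term is 808·808808808808^^^.

808808808808808^^^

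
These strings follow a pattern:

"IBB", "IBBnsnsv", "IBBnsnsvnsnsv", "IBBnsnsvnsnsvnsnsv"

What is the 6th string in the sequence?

IBBnsnsvnsnsvnsnsvnsnsvnsnsv

Each term is the previous one with nsnsv appended.
From IBBnsnsvnsnsvnsnsv, 2 further steps: IBBnsnsvnsnsvnsnsv → IBBnsnsvnsnsvnsnsvnsnsv → (answer).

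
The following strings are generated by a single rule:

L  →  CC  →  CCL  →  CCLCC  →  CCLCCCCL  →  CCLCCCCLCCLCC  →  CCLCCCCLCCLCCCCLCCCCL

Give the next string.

CCLCCCCLCCLCCCCLCCCCLCCLCCCCLCCLCC

Each term (from the third on) is the previous term followed by the one before it: term 3 = CC·L = CCL.
Continuing: CCLCCCCLCCLCCCCLCCCCL · CCLCCCCLCCLCC gives term 8.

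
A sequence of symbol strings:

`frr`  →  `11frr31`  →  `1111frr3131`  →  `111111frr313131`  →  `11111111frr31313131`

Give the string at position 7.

111111111111frr313131313131

Each term wraps the previous one in 11 on the left and 31 on the right.
From 11111111frr31313131, 2 further steps: 11111111frr31313131 → 1111111111frr3131313131 → (answer).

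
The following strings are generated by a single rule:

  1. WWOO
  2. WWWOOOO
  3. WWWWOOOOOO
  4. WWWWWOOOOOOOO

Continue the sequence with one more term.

WWWWWWOOOOOOOOOO

Term n consists of n+1 W's, followed by 2n O's (n = 1, 2, …).
Setting n = 5 gives 6, 10 characters in each block.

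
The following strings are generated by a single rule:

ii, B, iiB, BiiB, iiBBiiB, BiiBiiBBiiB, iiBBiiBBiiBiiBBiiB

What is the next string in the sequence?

This is a Fibonacci-style word recurrence s(k) = s(k−2)·s(k−1): e.g. ii·B = iiB.
So term 8 is BiiBiiBBiiB·iiBBiiBBiiBiiBBiiB.

BiiBiiBBiiBiiBBiiBBiiBiiBBiiB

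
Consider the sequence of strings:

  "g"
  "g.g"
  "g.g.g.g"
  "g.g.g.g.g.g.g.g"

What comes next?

Each string is two copies of the previous one joined by '.'.
So the next term is two copies of g.g.g.g.g.g.g.g with '.' between the halves.

g.g.g.g.g.g.g.g.g.g.g.g.g.g.g.g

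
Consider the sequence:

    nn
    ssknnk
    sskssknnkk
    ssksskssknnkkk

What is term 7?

sskssksskssksskssknnkkkkkk

Each term wraps the previous one in ssk on the left and k on the right.
From ssksskssknnkkk, 3 further steps: ssksskssknnkkk → sskssksskssknnkkkk → ssksskssksskssknnkkkkk → (answer).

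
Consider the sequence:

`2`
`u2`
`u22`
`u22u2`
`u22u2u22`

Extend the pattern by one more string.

u22u2u22u22u2

This is a Fibonacci-style word recurrence s(k) = s(k−1)·s(k−2): e.g. u2·2 = u22.
So term 6 is u22u2u22·u22u2.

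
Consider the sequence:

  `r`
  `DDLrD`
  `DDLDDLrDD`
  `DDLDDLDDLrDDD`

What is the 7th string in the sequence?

s(k+1) = DDL·s(k)·D, so each term gains DDL as a prefix and D as a suffix.
From DDLDDLDDLrDDD, 3 further steps: DDLDDLDDLrDDD → DDLDDLDDLDDLrDDDD → DDLDDLDDLDDLDDLrDDDDD → (answer).

DDLDDLDDLDDLDDLDDLrDDDDDD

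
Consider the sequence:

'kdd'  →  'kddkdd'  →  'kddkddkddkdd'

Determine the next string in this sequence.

Every step duplicates the string.
Doubling kddkddkddkdd:

kddkddkddkddkddkddkddkdd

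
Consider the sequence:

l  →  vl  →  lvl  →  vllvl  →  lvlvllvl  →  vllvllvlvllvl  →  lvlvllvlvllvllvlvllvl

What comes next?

From term 3 onward, concatenate the second-to-last term with the last: l·vl = lvl, vl·lvl = vllvl, …
So term 8 is vllvllvlvllvl·lvlvllvlvllvllvlvllvl.

vllvllvlvllvllvlvllvlvllvllvlvllvl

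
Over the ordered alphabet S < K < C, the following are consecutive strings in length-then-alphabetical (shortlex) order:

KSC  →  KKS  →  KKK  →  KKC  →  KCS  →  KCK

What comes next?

KCC

Treat KCK as a base-3 numeral over the given alphabet and add one, carrying through any trailing C's.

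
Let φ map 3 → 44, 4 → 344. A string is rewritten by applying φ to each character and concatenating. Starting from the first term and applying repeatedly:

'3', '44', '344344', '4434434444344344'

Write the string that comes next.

Rewriting the 16 symbols of 4434434444344344 one by one yields 344 344 44 344 344 44 344 344 344 344 44 344 344 44 344 344; concatenated:

34434444344344443443443443444434434444344344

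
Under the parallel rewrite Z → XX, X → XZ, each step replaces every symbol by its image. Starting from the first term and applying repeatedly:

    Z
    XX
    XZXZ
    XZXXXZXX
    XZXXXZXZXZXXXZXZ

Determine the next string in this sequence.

Applying the rule to each of the 16 symbols of XZXXXZXZXZXXXZXZ gives the pieces XZ XX XZ XZ XZ XX XZ XX XZ XX XZ XZ XZ XX XZ XX, which concatenate to the answer.

XZXXXZXZXZXXXZXXXZXXXZXZXZXXXZXX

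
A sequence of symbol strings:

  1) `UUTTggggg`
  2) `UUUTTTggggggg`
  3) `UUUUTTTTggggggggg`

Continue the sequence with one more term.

Reading off run lengths: U runs 2, 3, 4; T runs 2, 3, 4; g runs 5, 7, 9 — each is linear in n, where the shown terms are n = 2, 3, 4.
For the next term, n = 5, so the run lengths are 5, 5, 11.

UUUUUTTTTTggggggggggg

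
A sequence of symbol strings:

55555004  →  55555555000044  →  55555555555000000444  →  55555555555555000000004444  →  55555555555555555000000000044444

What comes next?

The n-th term is 3n+2 5's then 2n 0's then n 4's (n = 1, 2, …).
At n = 6 the blocks have lengths 20, 12, 6.

55555555555555555555000000000000444444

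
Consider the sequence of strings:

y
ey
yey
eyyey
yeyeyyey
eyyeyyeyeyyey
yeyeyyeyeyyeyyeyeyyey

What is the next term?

eyyeyyeyeyyeyyeyeyyeyeyyeyyeyeyyey

Each term (from the third on) is the two preceding terms concatenated in order: term 3 = y·ey = yey.
Continuing: eyyeyyeyeyyey · yeyeyyeyeyyeyyeyeyyey gives term 8.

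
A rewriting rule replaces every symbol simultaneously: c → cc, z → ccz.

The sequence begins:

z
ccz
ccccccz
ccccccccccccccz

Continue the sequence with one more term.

Rewriting the 15 symbols of ccccccccccccccz one by one yields cc cc cc cc cc cc cc cc cc cc cc cc cc cc ccz; concatenated:

ccccccccccccccccccccccccccccccz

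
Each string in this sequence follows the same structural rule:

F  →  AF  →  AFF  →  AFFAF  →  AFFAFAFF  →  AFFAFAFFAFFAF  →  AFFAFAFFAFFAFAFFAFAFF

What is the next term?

AFFAFAFFAFFAFAFFAFAFFAFFAFAFFAFFAF

This is a Fibonacci-style word recurrence s(k) = s(k−1)·s(k−2): e.g. AF·F = AFF.
So term 8 is AFFAFAFFAFFAFAFFAFAFF·AFFAFAFFAFFAF.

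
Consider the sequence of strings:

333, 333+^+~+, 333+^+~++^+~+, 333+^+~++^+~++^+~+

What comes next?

Each term is the previous one with +^+~+ appended.
Applying this once more to 333+^+~++^+~++^+~+:

333+^+~++^+~++^+~++^+~+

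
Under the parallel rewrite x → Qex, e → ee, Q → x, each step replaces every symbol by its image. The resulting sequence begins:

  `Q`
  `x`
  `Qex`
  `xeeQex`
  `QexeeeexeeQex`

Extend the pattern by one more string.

Rewriting the 13 symbols of QexeeeexeeQex one by one yields x ee Qex ee ee ee ee Qex ee ee x ee Qex; concatenated:

xeeQexeeeeeeeeQexeeeexeeQex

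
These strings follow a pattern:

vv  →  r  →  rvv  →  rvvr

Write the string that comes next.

rvvrrvv

This is a Fibonacci-style word recurrence s(k) = s(k−1)·s(k−2): e.g. r·vv = rvv.
The next term joins rvvr and rvv.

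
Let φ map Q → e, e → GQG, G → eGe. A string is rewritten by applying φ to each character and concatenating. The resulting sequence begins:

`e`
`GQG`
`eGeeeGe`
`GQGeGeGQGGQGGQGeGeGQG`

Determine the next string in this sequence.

Applying the rule to each of the 21 symbols of GQGeGeGQGGQGGQGeGeGQG gives the pieces eGe e eGe GQG eGe GQG eGe e eGe eGe e eGe eGe e eGe GQG eGe GQG eGe e eGe, which concatenate to the answer.

eGeeeGeGQGeGeGQGeGeeeGeeGeeeGeeGeeeGeGQGeGeGQGeGeeeGe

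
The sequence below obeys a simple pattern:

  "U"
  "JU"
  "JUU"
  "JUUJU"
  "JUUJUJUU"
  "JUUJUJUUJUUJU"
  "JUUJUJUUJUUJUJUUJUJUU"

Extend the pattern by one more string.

JUUJUJUUJUUJUJUUJUJUUJUUJUJUUJUUJU

Each term (from the third on) is the previous term followed by the one before it: term 3 = JU·U = JUU.
The next term joins JUUJUJUUJUUJUJUUJUJUU and JUUJUJUUJUUJU.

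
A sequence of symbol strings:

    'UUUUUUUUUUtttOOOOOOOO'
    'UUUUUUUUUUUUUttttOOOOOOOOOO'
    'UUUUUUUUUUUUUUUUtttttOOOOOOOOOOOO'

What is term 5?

UUUUUUUUUUUUUUUUUUUUUUtttttttOOOOOOOOOOOOOOOO

Term n consists of 3n+1 U's, followed by n t's, followed by 2n+2 O's, where the shown terms are n = 3, 4, 5.
For term 5, n = 7, so the run lengths are 22, 7, 16.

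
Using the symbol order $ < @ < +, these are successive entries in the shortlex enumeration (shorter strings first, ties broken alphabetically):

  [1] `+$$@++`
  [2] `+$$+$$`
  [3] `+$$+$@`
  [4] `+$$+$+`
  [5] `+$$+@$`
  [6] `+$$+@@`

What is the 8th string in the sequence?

+$$++$

Stepping forward 2 times from +$$+@@: +$$+@@ → +$$+@+, then the target.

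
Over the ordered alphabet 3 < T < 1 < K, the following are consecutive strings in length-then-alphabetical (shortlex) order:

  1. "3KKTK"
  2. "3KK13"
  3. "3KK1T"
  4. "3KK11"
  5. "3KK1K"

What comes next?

The successor of 3KK1K increments the rightmost position that isn't already K and resets every position after it to 3.

3KKK3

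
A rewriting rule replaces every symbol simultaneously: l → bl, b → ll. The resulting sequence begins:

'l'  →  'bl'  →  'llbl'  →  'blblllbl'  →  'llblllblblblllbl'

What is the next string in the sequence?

blblllblblblllblllblllblblblllbl

φ(llblllblblblllbl) expands symbol-by-symbol to bl bl ll bl bl bl ll bl ll bl ll bl bl bl ll bl; joining the 16 pieces gives the next term.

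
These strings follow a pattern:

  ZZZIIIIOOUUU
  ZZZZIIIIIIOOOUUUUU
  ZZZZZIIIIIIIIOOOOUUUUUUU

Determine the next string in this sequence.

Term n consists of n+2 Z's, followed by 2n+2 I's, followed by n+1 O's, followed by 2n+1 U's (n = 1, 2, …).
At n = 4 the blocks have lengths 6, 10, 5, 9.

ZZZZZZIIIIIIIIIIOOOOOUUUUUUUUU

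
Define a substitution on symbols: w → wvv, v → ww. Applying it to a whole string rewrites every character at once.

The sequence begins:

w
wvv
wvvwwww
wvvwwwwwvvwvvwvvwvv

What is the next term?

Applying the rule to each of the 19 symbols of wvvwwwwwvvwvvwvvwvv gives the pieces wvv ww ww wvv wvv wvv wvv wvv ww ww wvv ww ww wvv ww ww wvv ww ww, which concatenate to the answer.

wvvwwwwwvvwvvwvvwvvwvvwwwwwvvwwwwwvvwwwwwvvwwww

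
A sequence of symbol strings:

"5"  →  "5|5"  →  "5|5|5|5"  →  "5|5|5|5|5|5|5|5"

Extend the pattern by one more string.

Every step duplicates the string with '|' between the halves.
One more doubling of 5|5|5|5|5|5|5|5 gives the answer.

5|5|5|5|5|5|5|5|5|5|5|5|5|5|5|5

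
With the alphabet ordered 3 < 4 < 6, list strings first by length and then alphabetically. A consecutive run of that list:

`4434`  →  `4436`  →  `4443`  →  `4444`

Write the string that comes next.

The successor of 4444 increments the rightmost position that isn't already 6 and resets every position after it to 3.

4446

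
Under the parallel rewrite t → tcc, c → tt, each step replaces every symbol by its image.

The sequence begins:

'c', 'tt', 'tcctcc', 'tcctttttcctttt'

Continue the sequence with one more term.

tcctttttcctcctcctcctcctttttcctcctcctcc

φ(tcctttttcctttt) expands symbol-by-symbol to tcc tt tt tcc tcc tcc tcc tcc tt tt tcc tcc tcc tcc; joining the 14 pieces gives the next term.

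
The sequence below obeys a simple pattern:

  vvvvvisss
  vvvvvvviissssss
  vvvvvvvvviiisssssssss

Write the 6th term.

The n-th term is 2n+3 v's then n i's then 3n s's (n = 1, 2, …).
Setting n = 6 gives 15, 6, 18 characters in each block.

vvvvvvvvvvvvvvviiiiiissssssssssssssssss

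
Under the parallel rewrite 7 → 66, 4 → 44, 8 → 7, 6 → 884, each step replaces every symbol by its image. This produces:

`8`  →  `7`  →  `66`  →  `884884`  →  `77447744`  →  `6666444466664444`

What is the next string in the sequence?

φ(6666444466664444) expands symbol-by-symbol to 884 884 884 884 44 44 44 44 884 884 884 884 44 44 44 44; joining the 16 pieces gives the next term.

8848848848844444444488488488488444444444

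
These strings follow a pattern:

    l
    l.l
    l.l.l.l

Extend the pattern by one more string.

s(k+1) = s(k)·.·s(k) — each term doubles the last with '.' between the halves.
One more doubling of l.l.l.l gives the answer.

l.l.l.l.l.l.l.l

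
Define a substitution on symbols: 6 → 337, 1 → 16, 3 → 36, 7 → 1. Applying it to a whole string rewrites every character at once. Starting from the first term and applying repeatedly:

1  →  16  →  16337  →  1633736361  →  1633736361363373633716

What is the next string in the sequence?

16337363613633736337163633736361363373636116337

Replace each of the 22 characters of 1633736361363373633716 in place — 16 337 36 36 1 36 337 36 337 16 36 337 36 36 1 36 337 36 36 1 16 337 — and concatenate.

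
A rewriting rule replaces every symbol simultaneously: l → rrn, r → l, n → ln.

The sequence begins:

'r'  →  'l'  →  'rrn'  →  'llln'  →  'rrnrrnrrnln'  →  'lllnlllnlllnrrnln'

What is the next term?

Rewriting the 17 symbols of lllnlllnlllnrrnln one by one yields rrn rrn rrn ln rrn rrn rrn ln rrn rrn rrn ln l l ln rrn ln; concatenated:

rrnrrnrrnlnrrnrrnrrnlnrrnrrnrrnlnlllnrrnln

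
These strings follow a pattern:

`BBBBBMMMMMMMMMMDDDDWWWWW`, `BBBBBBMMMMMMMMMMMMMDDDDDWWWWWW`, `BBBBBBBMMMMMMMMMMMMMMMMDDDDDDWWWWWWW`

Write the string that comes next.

BBBBBBBBMMMMMMMMMMMMMMMMMMMDDDDDDDWWWWWWWW

Reading off run lengths: B runs 5, 6, 7; M runs 10, 13, 16; D runs 4, 5, 6; W runs 5, 6, 7 — each is linear in n, where the shown terms are n = 3, 4, 5.
For the next term, n = 6, so the run lengths are 8, 19, 7, 8.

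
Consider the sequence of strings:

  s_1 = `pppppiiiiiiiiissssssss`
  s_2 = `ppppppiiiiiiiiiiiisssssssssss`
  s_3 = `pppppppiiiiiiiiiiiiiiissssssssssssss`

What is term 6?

ppppppppppiiiiiiiiiiiiiiiiiiiiiiiisssssssssssssssssssssss

Term n consists of n+3 p's, followed by 3n+3 i's, followed by 3n+2 s's, where the shown terms are n = 2, 3, 4.
At n = 7 the blocks have lengths 10, 24, 23.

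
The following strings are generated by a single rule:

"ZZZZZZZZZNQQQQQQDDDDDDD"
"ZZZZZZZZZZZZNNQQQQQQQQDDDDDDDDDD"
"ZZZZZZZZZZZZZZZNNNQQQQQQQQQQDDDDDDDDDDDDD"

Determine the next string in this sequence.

The n-th term is 3n Z's then n-2 N's then 2n Q's then 3n-2 D's, where the shown terms are n = 3, 4, 5.
Setting n = 6 gives 18, 4, 12, 16 characters in each block.

ZZZZZZZZZZZZZZZZZZNNNNQQQQQQQQQQQQDDDDDDDDDDDDDDDD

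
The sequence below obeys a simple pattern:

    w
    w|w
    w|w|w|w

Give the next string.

s(k+1) = s(k)·|·s(k) — each term doubles the last with '|' between the halves.
Doubling w|w|w|w with '|' between the halves:

w|w|w|w|w|w|w|w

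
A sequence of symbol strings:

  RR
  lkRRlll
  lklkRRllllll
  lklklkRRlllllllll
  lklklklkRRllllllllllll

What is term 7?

lklklklklklkRRllllllllllllllllll

Each term wraps the previous one in lk on the left and lll on the right.
From lklklklkRRllllllllllll, 2 further steps: lklklklkRRllllllllllll → lklklklklkRRlllllllllllllll → (answer).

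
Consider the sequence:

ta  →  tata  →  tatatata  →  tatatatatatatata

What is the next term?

Every step duplicates the string.
One more doubling of tatatatatatatata gives the answer.

tatatatatatatatatatatatatatatata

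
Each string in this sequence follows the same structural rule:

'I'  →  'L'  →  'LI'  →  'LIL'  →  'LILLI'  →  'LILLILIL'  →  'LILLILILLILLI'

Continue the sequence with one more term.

This is a Fibonacci-style word recurrence s(k) = s(k−1)·s(k−2): e.g. L·I = LI.
Continuing: LILLILILLILLI · LILLILIL gives term 8.

LILLILILLILLILILLILIL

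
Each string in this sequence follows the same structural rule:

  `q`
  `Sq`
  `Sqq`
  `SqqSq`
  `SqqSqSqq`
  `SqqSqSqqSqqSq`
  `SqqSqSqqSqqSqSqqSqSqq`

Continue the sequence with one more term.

Each term (from the third on) is the previous term followed by the one before it: term 3 = Sq·q = Sqq.
So term 8 is SqqSqSqqSqqSqSqqSqSqq·SqqSqSqqSqqSq.

SqqSqSqqSqqSqSqqSqSqqSqqSqSqqSqqSq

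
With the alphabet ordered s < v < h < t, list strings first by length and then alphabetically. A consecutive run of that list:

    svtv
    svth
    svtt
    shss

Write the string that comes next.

shsv

Treat shss as a base-4 numeral over the given alphabet and add one, carrying through any trailing t's.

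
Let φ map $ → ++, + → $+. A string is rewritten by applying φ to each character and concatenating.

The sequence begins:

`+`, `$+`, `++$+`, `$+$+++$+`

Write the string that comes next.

++$+++$+$+$+++$+

Expanding $+$+++$+: $→++, +→$+, $→++, +→$+, +→$+, +→$+, $→++, +→$+. Concatenated: ++ $+ ++ $+ $+ $+ ++ $+.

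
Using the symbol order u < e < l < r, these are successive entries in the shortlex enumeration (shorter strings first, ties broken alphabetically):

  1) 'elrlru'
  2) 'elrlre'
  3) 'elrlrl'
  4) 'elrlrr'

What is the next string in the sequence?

The successor of elrlrr increments the rightmost position that isn't already r and resets every position after it to u.

elrruu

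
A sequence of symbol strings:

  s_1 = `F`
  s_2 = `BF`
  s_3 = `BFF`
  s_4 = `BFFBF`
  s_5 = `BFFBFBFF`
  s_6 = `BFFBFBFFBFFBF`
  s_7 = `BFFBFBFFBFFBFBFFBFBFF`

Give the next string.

BFFBFBFFBFFBFBFFBFBFFBFFBFBFFBFFBF

Each term (from the third on) is the previous term followed by the one before it: term 3 = BF·F = BFF.
So term 8 is BFFBFBFFBFFBFBFFBFBFF·BFFBFBFFBFFBF.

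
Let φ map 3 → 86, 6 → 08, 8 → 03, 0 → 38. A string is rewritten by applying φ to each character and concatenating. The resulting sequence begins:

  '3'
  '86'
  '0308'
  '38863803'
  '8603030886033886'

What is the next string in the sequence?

Rewriting the 16 symbols of 8603030886033886 one by one yields 03 08 38 86 38 86 38 03 03 08 38 86 86 03 03 08; concatenated:

03083886388638030308388686030308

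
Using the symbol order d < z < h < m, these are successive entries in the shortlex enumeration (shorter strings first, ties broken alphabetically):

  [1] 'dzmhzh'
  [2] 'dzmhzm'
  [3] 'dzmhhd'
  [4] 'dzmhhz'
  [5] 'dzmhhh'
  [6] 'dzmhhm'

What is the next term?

Find the rightmost character of dzmhhm below m, bump it to the next letter, and reset everything to its right to d.

dzmhmd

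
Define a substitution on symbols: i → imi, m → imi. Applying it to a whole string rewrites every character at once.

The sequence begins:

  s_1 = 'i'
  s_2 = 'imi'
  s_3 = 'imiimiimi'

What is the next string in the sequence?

imiimiimiimiimiimiimiimiimi

Rewriting each symbol of imiimiimi: i→imi, m→imi, i→imi, i→imi, m→imi, i→imi, i→imi, m→imi, i→imi, which concatenates to imi imi imi imi imi imi imi imi imi.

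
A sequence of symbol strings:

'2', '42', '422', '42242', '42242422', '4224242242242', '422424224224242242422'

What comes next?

4224242242242422424224224242242242

Each term (from the third on) is the previous term followed by the one before it: term 3 = 42·2 = 422.
So term 8 is 422424224224242242422·4224242242242.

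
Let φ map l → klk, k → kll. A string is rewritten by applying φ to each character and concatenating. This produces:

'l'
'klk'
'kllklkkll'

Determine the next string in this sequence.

kllklkklkkllklkkllkllklkklk

Rewriting each symbol of kllklkkll: k→kll, l→klk, l→klk, k→kll, l→klk, k→kll, k→kll, l→klk, l→klk, which concatenates to kll klk klk kll klk kll kll klk klk.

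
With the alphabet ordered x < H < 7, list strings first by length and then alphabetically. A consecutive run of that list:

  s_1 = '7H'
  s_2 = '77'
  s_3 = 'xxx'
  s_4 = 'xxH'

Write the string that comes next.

xx7

Treat xxH as a base-3 numeral over the given alphabet and add one, carrying through any trailing 7's.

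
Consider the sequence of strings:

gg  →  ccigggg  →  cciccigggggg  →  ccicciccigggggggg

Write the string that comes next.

Each term wraps the previous one in cci on the left and gg on the right.
Applying this once more to ccicciccigggggggg:

cciccicciccigggggggggg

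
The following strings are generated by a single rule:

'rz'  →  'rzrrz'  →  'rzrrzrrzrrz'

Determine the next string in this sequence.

Every step duplicates the string with 'r' between the halves.
One more doubling of rzrrzrrzrrz gives the answer.

rzrrzrrzrrzrrzrrzrrzrrz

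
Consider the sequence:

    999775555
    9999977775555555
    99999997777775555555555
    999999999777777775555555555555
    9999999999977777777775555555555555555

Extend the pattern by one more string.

99999999999997777777777775555555555555555555

Each string has the form 9^{2n+1} 7^{2n} 5^{3n+1} (n = 1, 2, …).
For the next term, n = 6, so the run lengths are 13, 12, 19.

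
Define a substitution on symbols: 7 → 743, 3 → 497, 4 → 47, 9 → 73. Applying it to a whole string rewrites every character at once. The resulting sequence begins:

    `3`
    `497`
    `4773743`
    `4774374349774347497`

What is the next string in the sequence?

φ(4774374349774347497) expands symbol-by-symbol to 47 743 743 47 497 743 47 497 47 73 743 743 47 497 47 743 47 73 743; joining the 19 pieces gives the next term.

477437434749774347497477374374347497477434773743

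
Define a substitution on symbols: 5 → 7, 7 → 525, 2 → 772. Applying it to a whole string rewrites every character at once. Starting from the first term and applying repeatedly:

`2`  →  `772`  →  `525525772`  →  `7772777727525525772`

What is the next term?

Replace each of the 19 characters of 7772777727525525772 in place — 525 525 525 772 525 525 525 525 772 525 7 772 7 7 772 7 525 525 772 — and concatenate.

5255255257725255255255257725257772777727525525772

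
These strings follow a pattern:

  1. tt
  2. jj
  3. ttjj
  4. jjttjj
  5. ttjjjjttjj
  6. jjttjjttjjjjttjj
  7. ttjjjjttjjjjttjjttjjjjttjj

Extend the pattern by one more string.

From term 3 onward, concatenate the second-to-last term with the last: tt·jj = ttjj, jj·ttjj = jjttjj, …
So term 8 is jjttjjttjjjjttjj·ttjjjjttjjjjttjjttjjjjttjj.

jjttjjttjjjjttjjttjjjjttjjjjttjjttjjjjttjj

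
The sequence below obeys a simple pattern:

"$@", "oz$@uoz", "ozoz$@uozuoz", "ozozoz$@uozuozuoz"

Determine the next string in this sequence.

Every step adds oz to the front and uoz to the end of the previous string.
Applying this once more to ozozoz$@uozuozuoz:

ozozozoz$@uozuozuozuoz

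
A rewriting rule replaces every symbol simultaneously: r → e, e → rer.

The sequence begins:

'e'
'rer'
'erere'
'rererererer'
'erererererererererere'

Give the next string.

rererererererererererererererererererererer

Replace each of the 21 characters of erererererererererere in place — rer e rer e rer e rer e rer e rer e rer e rer e rer e rer e rer — and concatenate.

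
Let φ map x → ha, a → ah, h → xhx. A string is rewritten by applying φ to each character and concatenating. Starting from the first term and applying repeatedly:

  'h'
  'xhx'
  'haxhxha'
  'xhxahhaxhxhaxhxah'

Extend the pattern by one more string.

haxhxhaahxhxxhxahhaxhxhaxhxahhaxhxhaahxhx

φ(xhxahhaxhxhaxhxah) expands symbol-by-symbol to ha xhx ha ah xhx xhx ah ha xhx ha xhx ah ha xhx ha ah xhx; joining the 17 pieces gives the next term.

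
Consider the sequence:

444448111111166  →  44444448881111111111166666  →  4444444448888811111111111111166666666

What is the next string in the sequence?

444444444448888888111111111111111111166666666666

Term n consists of 2n+3 4's, followed by 2n-1 8's, followed by 4n+3 1's, followed by 3n-1 6's (n = 1, 2, …).
At n = 4 the blocks have lengths 11, 7, 19, 11.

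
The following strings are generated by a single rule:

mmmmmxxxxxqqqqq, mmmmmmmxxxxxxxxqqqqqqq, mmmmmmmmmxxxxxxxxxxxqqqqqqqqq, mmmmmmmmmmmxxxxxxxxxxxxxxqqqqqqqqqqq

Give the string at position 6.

Reading off run lengths: m runs 5, 7, 9, 11; x runs 5, 8, 11, 14; q runs 5, 7, 9, 11 — each is linear in n, where the shown terms are n = 2, 3, 4, 5.
For term 6, n = 7, so the run lengths are 15, 20, 15.

mmmmmmmmmmmmmmmxxxxxxxxxxxxxxxxxxxxqqqqqqqqqqqqqqq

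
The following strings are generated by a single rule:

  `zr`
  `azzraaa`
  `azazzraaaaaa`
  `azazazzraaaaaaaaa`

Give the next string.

s(k+1) = az·s(k)·aaa, so each term gains az as a prefix and aaa as a suffix.
Applying this once more to azazazzraaaaaaaaa:

azazazazzraaaaaaaaaaaa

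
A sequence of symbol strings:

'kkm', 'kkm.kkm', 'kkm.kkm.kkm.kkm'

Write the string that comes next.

s(k+1) = s(k)·.·s(k) — each term doubles the last with '.' between the halves.
Doubling kkm.kkm.kkm.kkm with '.' between the halves:

kkm.kkm.kkm.kkm.kkm.kkm.kkm.kkm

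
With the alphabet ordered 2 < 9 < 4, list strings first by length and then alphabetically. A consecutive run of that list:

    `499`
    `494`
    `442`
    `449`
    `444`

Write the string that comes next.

2222

444 is the last string of length 3, so the next is the first of length 4: 2 repeated 4 times.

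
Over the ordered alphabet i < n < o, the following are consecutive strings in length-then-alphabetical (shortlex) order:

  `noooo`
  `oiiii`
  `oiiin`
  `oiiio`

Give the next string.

Treat oiiio as a base-3 numeral over the given alphabet and add one, carrying through any trailing o's.

oiini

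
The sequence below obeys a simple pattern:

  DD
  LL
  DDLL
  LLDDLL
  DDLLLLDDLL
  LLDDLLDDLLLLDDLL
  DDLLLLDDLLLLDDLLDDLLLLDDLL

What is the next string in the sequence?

Each term (from the third on) is the two preceding terms concatenated in order: term 3 = DD·LL = DDLL.
So term 8 is LLDDLLDDLLLLDDLL·DDLLLLDDLLLLDDLLDDLLLLDDLL.

LLDDLLDDLLLLDDLLDDLLLLDDLLLLDDLLDDLLLLDDLL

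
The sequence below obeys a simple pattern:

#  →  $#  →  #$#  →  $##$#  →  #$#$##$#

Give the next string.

$##$##$#$##$#

Each term (from the third on) is the two preceding terms concatenated in order: term 3 = #·$# = #$#.
The next term joins $##$# and #$#$##$#.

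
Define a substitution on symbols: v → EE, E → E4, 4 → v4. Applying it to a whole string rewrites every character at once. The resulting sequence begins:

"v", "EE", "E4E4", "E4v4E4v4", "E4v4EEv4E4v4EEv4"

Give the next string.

Rewriting the 16 symbols of E4v4EEv4E4v4EEv4 one by one yields E4 v4 EE v4 E4 E4 EE v4 E4 v4 EE v4 E4 E4 EE v4; concatenated:

E4v4EEv4E4E4EEv4E4v4EEv4E4E4EEv4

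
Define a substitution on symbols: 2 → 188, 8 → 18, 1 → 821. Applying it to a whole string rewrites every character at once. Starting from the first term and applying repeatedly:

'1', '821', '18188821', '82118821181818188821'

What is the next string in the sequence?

Rewriting the 20 symbols of 82118821181818188821 one by one yields 18 188 821 821 18 18 188 821 821 18 821 18 821 18 821 18 18 18 188 821; concatenated:

181888218211818188821821188211882118821181818188821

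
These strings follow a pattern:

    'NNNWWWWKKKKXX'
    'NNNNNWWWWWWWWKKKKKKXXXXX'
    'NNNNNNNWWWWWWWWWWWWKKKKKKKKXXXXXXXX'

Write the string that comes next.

NNNNNNNNNWWWWWWWWWWWWWWWWKKKKKKKKKKXXXXXXXXXXX

The n-th term is 2n+1 N's then 4n W's then 2n+2 K's then 3n-1 X's (n = 1, 2, …).
At n = 4 the blocks have lengths 9, 16, 10, 11.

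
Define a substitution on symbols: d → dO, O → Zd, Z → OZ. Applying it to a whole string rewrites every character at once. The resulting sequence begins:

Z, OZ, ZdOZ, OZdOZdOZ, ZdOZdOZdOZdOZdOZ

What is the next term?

Rewriting the 16 symbols of ZdOZdOZdOZdOZdOZ one by one yields OZ dO Zd OZ dO Zd OZ dO Zd OZ dO Zd OZ dO Zd OZ; concatenated:

OZdOZdOZdOZdOZdOZdOZdOZdOZdOZdOZ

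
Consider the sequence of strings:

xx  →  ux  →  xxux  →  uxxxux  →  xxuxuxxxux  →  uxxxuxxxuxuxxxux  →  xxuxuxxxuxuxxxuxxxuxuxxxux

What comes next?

uxxxuxxxuxuxxxuxxxuxuxxxuxuxxxuxxxuxuxxxux

From term 3 onward, concatenate the second-to-last term with the last: xx·ux = xxux, ux·xxux = uxxxux, …
So term 8 is uxxxuxxxuxuxxxux·xxuxuxxxuxuxxxuxxxuxuxxxux.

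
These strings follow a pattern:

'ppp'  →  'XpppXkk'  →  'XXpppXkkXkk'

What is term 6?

Each term wraps the previous one in X on the left and Xkk on the right.
From XXpppXkkXkk, 3 further steps: XXpppXkkXkk → XXXpppXkkXkkXkk → XXXXpppXkkXkkXkkXkk → (answer).

XXXXXpppXkkXkkXkkXkkXkk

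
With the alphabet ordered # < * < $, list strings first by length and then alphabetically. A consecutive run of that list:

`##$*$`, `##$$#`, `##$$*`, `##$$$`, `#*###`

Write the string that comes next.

Treat #*### as a base-3 numeral over the given alphabet and add one, carrying through any trailing $'s.

#*##*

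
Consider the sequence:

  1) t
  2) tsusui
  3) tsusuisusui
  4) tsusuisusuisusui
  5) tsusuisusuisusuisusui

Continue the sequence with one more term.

Every step adds susui to the end: s(k+1) = s(k)·susui.
So the next term is tsusuisusuisusuisusui·susui.

tsusuisusuisusuisusuisusui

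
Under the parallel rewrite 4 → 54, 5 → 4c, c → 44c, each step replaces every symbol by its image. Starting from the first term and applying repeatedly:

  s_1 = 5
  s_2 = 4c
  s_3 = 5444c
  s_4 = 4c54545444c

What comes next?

5444c4c544c544c54545444c

Rewriting each symbol of 4c54545444c: 4→54, c→44c, 5→4c, 4→54, 5→4c, 4→54, 5→4c, 4→54, 4→54, 4→54, c→44c, which concatenates to 54 44c 4c 54 4c 54 4c 54 54 54 44c.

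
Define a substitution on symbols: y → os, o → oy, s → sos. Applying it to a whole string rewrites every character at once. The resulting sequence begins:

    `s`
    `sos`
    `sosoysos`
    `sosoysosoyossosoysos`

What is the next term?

φ(sosoysosoyossosoysos) expands symbol-by-symbol to sos oy sos oy os sos oy sos oy os oy sos sos oy sos oy os sos oy sos; joining the 20 pieces gives the next term.

sosoysosoyossosoysosoyosoysossosoysosoyossosoysos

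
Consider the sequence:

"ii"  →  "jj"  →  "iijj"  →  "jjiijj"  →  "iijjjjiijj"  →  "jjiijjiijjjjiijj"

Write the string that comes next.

iijjjjiijjjjiijjiijjjjiijj

This is a Fibonacci-style word recurrence s(k) = s(k−2)·s(k−1): e.g. ii·jj = iijj.
So term 7 is iijjjjiijj·jjiijjiijjjjiijj.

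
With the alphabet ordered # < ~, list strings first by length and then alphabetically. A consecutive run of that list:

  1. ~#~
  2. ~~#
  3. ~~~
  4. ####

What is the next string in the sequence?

###~

Treat #### as a base-2 numeral over the given alphabet and add one, carrying through any trailing ~'s.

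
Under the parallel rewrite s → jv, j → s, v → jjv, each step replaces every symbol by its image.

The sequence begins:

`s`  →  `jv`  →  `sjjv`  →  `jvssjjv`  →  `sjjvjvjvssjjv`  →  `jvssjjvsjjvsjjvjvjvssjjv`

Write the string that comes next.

Replace each of the 24 characters of jvssjjvsjjvsjjvjvjvssjjv in place — s jjv jv jv s s jjv jv s s jjv jv s s jjv s jjv s jjv jv jv s s jjv — and concatenate.

sjjvjvjvssjjvjvssjjvjvssjjvsjjvsjjvjvjvssjjv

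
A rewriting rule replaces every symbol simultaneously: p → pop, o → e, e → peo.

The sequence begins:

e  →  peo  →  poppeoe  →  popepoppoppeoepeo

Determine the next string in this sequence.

Replace each of the 17 characters of popepoppoppeoepeo in place — pop e pop peo pop e pop pop e pop pop peo e peo pop peo e — and concatenate.

popepoppeopopepoppopepoppoppeoepeopoppeoe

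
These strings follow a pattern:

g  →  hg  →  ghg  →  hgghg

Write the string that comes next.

From term 3 onward, concatenate the second-to-last term with the last: g·hg = ghg, hg·ghg = hgghg, …
So term 5 is ghg·hgghg.

ghghgghg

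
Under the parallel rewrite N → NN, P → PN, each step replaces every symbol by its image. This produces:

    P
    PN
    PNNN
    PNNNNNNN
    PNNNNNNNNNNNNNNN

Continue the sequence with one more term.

PNNNNNNNNNNNNNNNNNNNNNNNNNNNNNNN

Applying the rule to each of the 16 symbols of PNNNNNNNNNNNNNNN gives the pieces PN NN NN NN NN NN NN NN NN NN NN NN NN NN NN NN, which concatenate to the answer.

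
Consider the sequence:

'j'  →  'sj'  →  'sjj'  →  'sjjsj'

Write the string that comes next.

From term 3 onward, concatenate the last term with the second-to-last: sj·j = sjj, sjj·sj = sjjsj, …
Continuing: sjjsj · sjj gives term 5.

sjjsjsjj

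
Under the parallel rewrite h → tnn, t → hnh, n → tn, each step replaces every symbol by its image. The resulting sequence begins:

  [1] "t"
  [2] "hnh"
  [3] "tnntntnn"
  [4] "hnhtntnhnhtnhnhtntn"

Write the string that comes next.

tnntntnnhnhtnhnhtntnntntnnhnhtntnntntnnhnhtnhnhtn

φ(hnhtntnhnhtnhnhtntn) expands symbol-by-symbol to tnn tn tnn hnh tn hnh tn tnn tn tnn hnh tn tnn tn tnn hnh tn hnh tn; joining the 19 pieces gives the next term.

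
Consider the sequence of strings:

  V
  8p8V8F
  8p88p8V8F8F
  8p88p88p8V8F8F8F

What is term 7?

Each term wraps the previous one in 8p8 on the left and 8F on the right.
From 8p88p88p8V8F8F8F, 3 further steps: 8p88p88p8V8F8F8F → 8p88p88p88p8V8F8F8F8F → 8p88p88p88p88p8V8F8F8F8F8F → (answer).

8p88p88p88p88p88p8V8F8F8F8F8F8F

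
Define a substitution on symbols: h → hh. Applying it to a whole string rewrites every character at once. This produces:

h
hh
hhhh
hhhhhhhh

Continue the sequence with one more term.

hhhhhhhhhhhhhhhh

Expanding hhhhhhhh: h→hh, h→hh, h→hh, h→hh, h→hh, h→hh, h→hh, h→hh. Concatenated: hh hh hh hh hh hh hh hh.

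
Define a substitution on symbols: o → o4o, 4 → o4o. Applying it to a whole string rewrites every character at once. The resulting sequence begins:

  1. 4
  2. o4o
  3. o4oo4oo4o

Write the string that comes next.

o4oo4oo4oo4oo4oo4oo4oo4oo4o

Rewriting each symbol of o4oo4oo4o: o→o4o, 4→o4o, o→o4o, o→o4o, 4→o4o, o→o4o, o→o4o, 4→o4o, o→o4o, which concatenates to o4o o4o o4o o4o o4o o4o o4o o4o o4o.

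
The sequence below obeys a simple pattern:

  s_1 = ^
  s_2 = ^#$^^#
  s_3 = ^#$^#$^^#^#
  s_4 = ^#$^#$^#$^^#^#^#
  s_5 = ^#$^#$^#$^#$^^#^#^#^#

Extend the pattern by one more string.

^#$^#$^#$^#$^#$^^#^#^#^#^#

Every step adds ^#$ to the front and ^# to the end of the previous string.
So the next term is ^#$·^#$^#$^#$^#$^^#^#^#^#·^#.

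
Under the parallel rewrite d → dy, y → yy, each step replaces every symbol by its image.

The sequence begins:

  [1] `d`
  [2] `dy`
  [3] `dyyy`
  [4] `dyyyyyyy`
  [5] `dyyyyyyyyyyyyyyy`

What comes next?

Rewriting the 16 symbols of dyyyyyyyyyyyyyyy one by one yields dy yy yy yy yy yy yy yy yy yy yy yy yy yy yy yy; concatenated:

dyyyyyyyyyyyyyyyyyyyyyyyyyyyyyyy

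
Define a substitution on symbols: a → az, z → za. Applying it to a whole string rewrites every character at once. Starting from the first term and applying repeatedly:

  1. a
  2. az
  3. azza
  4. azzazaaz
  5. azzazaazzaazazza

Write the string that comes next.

Rewriting the 16 symbols of azzazaazzaazazza one by one yields az za za az za az az za za az az za az za za az; concatenated:

azzazaazzaazazzazaazazzaazzazaaz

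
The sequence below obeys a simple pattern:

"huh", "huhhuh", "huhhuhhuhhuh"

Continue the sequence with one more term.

Every step duplicates the string.
Doubling huhhuhhuhhuh:

huhhuhhuhhuhhuhhuhhuhhuh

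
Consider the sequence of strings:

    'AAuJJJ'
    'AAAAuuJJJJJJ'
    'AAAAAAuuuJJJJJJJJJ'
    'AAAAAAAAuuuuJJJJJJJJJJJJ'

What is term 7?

AAAAAAAAAAAAAAuuuuuuuJJJJJJJJJJJJJJJJJJJJJ

Term n consists of 2n A's, followed by n u's, followed by 3n J's (n = 1, 2, …).
Setting n = 7 gives 14, 7, 21 characters in each block.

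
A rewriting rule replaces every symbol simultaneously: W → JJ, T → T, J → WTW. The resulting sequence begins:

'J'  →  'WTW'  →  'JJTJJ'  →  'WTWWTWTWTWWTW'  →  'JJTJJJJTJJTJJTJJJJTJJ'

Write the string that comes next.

WTWWTWTWTWWTWWTWWTWTWTWWTWTWTWWTWTWTWWTWWTWWTWTWTWWTW

Applying the rule to each of the 21 symbols of JJTJJJJTJJTJJTJJJJTJJ gives the pieces WTW WTW T WTW WTW WTW WTW T WTW WTW T WTW WTW T WTW WTW WTW WTW T WTW WTW, which concatenate to the answer.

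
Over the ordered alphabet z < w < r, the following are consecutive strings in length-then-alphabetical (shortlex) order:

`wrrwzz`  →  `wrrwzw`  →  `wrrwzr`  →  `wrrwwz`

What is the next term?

wrrwww

Treat wrrwwz as a base-3 numeral over the given alphabet and add one, carrying through any trailing r's.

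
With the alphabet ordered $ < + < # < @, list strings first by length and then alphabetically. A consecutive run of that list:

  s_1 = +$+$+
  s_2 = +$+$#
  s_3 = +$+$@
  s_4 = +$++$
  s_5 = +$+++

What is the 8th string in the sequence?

+$+#$

Stepping forward 3 times from +$+++: +$+++ → +$++# → +$++@, then the target.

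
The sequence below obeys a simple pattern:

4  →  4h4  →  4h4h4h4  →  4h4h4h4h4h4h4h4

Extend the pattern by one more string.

Each string is two copies of the previous one joined by 'h'.
One more doubling of 4h4h4h4h4h4h4h4 gives the answer.

4h4h4h4h4h4h4h4h4h4h4h4h4h4h4h4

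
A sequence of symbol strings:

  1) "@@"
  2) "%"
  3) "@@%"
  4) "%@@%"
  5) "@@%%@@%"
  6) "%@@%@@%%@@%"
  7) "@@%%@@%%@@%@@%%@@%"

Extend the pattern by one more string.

%@@%@@%%@@%@@%%@@%%@@%@@%%@@%

Each term (from the third on) is the two preceding terms concatenated in order: term 3 = @@·% = @@%.
So term 8 is %@@%@@%%@@%·@@%%@@%%@@%@@%%@@%.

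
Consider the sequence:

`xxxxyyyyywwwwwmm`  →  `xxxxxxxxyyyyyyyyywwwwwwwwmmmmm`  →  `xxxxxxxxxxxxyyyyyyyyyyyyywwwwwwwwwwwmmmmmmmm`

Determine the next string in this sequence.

Term n consists of 4n x's, followed by 4n+1 y's, followed by 3n+2 w's, followed by 3n-1 m's (n = 1, 2, …).
Setting n = 4 gives 16, 17, 14, 11 characters in each block.

xxxxxxxxxxxxxxxxyyyyyyyyyyyyyyyyywwwwwwwwwwwwwwmmmmmmmmmmm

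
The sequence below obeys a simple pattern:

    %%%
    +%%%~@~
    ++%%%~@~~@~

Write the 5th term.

++++%%%~@~~@~~@~~@~

Every step adds + to the front and ~@~ to the end of the previous string.
From ++%%%~@~~@~, 2 further steps: ++%%%~@~~@~ → +++%%%~@~~@~~@~ → (answer).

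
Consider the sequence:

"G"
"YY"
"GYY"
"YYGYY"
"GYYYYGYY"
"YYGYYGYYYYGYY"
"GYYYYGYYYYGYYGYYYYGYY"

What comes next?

This is a Fibonacci-style word recurrence s(k) = s(k−2)·s(k−1): e.g. G·YY = GYY.
The next term joins YYGYYGYYYYGYY and GYYYYGYYYYGYYGYYYYGYY.

YYGYYGYYYYGYYGYYYYGYYYYGYYGYYYYGYY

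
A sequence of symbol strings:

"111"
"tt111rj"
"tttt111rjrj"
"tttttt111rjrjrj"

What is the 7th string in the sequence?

s(k+1) = tt·s(k)·rj, so each term gains tt as a prefix and rj as a suffix.
From tttttt111rjrjrj, 3 further steps: tttttt111rjrjrj → tttttttt111rjrjrjrj → tttttttttt111rjrjrjrjrj → (answer).

tttttttttttt111rjrjrjrjrjrj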